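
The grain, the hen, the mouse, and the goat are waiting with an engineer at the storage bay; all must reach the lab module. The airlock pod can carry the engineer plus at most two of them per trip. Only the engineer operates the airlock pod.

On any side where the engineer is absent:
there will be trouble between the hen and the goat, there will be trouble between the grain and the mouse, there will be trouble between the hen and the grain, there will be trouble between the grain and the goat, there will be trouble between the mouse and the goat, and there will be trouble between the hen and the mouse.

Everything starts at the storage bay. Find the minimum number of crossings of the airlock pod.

Whatever the first load, the items left behind include a forbidden pair without the engineer. No opening move is safe, so no plan exists.

impossible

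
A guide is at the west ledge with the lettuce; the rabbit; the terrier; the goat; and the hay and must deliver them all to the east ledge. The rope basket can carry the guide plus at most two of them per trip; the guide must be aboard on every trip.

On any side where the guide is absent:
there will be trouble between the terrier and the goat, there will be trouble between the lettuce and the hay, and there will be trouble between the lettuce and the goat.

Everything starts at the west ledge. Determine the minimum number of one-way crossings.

Counting alone: the guide can take at most 2 across per trip to the east ledge, so moving all 5 needs at least 3 loaded trips out, with a return between consecutive ones — at least 5 crossings.
The plan below uses exactly 5 crossings, so it is optimal:
1. Guide goes to the east ledge with the lettuce and the terrier.  [the west ledge: the goat, the hay, the rabbit | the east ledge: the lettuce, the terrier]
2. Guide goes back to the west ledge alone.  [the west ledge: the goat, the hay, the rabbit | the east ledge: the lettuce, the terrier]
3. Guide goes to the east ledge with the rabbit.  [the west ledge: the goat, the hay | the east ledge: the lettuce, the rabbit, the terrier]
4. Guide goes back to the west ledge alone.  [the west ledge: the goat, the hay | the east ledge: the lettuce, the rabbit, the terrier]
5. Guide goes to the east ledge with the goat and the hay.  [the west ledge: — | the east ledge: the goat, the hay, the lettuce, the rabbit, the terrier]

5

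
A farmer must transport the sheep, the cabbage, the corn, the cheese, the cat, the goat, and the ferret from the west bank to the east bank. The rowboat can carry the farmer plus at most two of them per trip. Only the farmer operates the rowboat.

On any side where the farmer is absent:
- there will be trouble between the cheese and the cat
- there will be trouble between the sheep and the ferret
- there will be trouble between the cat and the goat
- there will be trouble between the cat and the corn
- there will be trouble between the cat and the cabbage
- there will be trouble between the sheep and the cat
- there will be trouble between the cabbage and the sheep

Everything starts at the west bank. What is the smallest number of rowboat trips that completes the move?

11

Counting alone: the farmer can take at most 2 across per trip to the east bank, so moving all 7 needs at least 4 loaded trips out, with a return between consecutive ones — at least 7 crossings.
The safety rule pushes this higher. Following every safe sequence of crossings, the most of the 7 that can be at the east bank as the rowboat arrives there on crossings 7, 9 is 5, 6 respectively — never all 7.
So no plan with fewer than 11 crossings exists, and this one achieves 11:
1. Farmer goes to the east bank with the cat and the sheep.  [the west bank: the cabbage, the cheese, the corn, the ferret, the goat | the east bank: the cat, the sheep]
2. Farmer goes back to the west bank with the sheep.  [the west bank: the cabbage, the cheese, the corn, the ferret, the goat, the sheep | the east bank: the cat]
3. Farmer goes to the east bank with the corn and the sheep.  [the west bank: the cabbage, the cheese, the ferret, the goat | the east bank: the cat, the corn, the sheep]
4. Farmer goes back to the west bank with the cat.  [the west bank: the cabbage, the cat, the cheese, the ferret, the goat | the east bank: the corn, the sheep]
5. Farmer goes to the east bank with the cat and the cheese.  [the west bank: the cabbage, the ferret, the goat | the east bank: the cat, the cheese, the corn, the sheep]
6. Farmer goes back to the west bank with the cat.  [the west bank: the cabbage, the cat, the ferret, the goat | the east bank: the cheese, the corn, the sheep]
7. Farmer goes to the east bank with the cabbage and the goat.  [the west bank: the cat, the ferret | the east bank: the cabbage, the cheese, the corn, the goat, the sheep]
8. Farmer goes back to the west bank with the sheep.  [the west bank: the cat, the ferret, the sheep | the east bank: the cabbage, the cheese, the corn, the goat]
9. Farmer goes to the east bank with the ferret and the sheep.  [the west bank: the cat | the east bank: the cabbage, the cheese, the corn, the ferret, the goat, the sheep]
10. Farmer goes back to the west bank with the sheep.  [the west bank: the cat, the sheep | the east bank: the cabbage, the cheese, the corn, the ferret, the goat]
11. Farmer goes to the east bank with the cat and the sheep.  [the west bank: — | the east bank: the cabbage, the cat, the cheese, the corn, the ferret, the goat, the sheep]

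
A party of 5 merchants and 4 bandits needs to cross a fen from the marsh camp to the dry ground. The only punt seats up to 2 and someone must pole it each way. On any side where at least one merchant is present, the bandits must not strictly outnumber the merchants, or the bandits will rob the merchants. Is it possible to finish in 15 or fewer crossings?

Yes

Yes — this plan uses 15 crossings (≤ 15):
1. 2 bandits → the dry ground.  (the marsh camp: 5M 2B; the dry ground: 0M 2B)
2. 1 bandit ← the marsh camp.  (the marsh camp: 5M 3B; the dry ground: 0M 1B)
3. 2 bandits → the dry ground.  (the marsh camp: 5M 1B; the dry ground: 0M 3B)
4. 1 bandit ← the marsh camp.  (the marsh camp: 5M 2B; the dry ground: 0M 2B)
5. 2 merchants → the dry ground.  (the marsh camp: 3M 2B; the dry ground: 2M 2B)
6. 1 bandit ← the marsh camp.  (the marsh camp: 3M 3B; the dry ground: 2M 1B)
7. 1 merchant and 1 bandit → the dry ground.  (the marsh camp: 2M 2B; the dry ground: 3M 2B)
8. 1 merchant ← the marsh camp.  (the marsh camp: 3M 2B; the dry ground: 2M 2B)
9. 1 merchant and 1 bandit → the dry ground.  (the marsh camp: 2M 1B; the dry ground: 3M 3B)
10. 1 bandit ← the marsh camp.  (the marsh camp: 2M 2B; the dry ground: 3M 2B)
11. 1 merchant and 1 bandit → the dry ground.  (the marsh camp: 1M 1B; the dry ground: 4M 3B)
12. 1 merchant ← the marsh camp.  (the marsh camp: 2M 1B; the dry ground: 3M 3B)
13. 1 merchant and 1 bandit → the dry ground.  (the marsh camp: 1M 0B; the dry ground: 4M 4B)
14. 1 bandit ← the marsh camp.  (the marsh camp: 1M 1B; the dry ground: 4M 3B)
15. 1 merchant and 1 bandit → the dry ground.  (the marsh camp: 0M 0B; the dry ground: 5M 4B)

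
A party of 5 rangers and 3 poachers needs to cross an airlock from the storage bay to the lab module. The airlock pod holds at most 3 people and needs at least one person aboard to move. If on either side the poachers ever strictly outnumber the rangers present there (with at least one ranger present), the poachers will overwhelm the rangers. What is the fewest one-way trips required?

7

Counting alone: each trip to the lab module takes at most 3 across and each return brings at least 1 back, so after t trips out (and t−1 returns) at most 3t − (t−1) of the 8 are across; that first reaches 8 at t = 4, so at least 7 crossings are needed.
The plan below uses exactly 7 crossings, so it is optimal:
1. 2 poachers → the lab module.  (the storage bay: 5R 1P; the lab module: 0R 2P)
2. 1 poacher ← the storage bay.  (the storage bay: 5R 2P; the lab module: 0R 1P)
3. 2 rangers and 1 poacher → the lab module.  (the storage bay: 3R 1P; the lab module: 2R 2P)
4. 1 poacher ← the storage bay.  (the storage bay: 3R 2P; the lab module: 2R 1P)
5. 1 ranger and 2 poachers → the lab module.  (the storage bay: 2R 0P; the lab module: 3R 3P)
6. 1 poacher ← the storage bay.  (the storage bay: 2R 1P; the lab module: 3R 2P)
7. 2 rangers and 1 poacher → the lab module.  (the storage bay: 0R 0P; the lab module: 5R 3P)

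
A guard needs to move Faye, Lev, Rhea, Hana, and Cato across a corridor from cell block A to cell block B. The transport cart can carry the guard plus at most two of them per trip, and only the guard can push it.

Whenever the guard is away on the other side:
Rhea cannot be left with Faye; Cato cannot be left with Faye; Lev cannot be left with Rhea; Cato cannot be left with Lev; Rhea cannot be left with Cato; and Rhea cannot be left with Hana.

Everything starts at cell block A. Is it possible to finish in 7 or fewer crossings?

Yes — this plan uses 7 crossings (≤ 7):
1. Guard goes to cell block B with Cato and Rhea.  [cell block A: Faye, Hana, Lev | cell block B: Cato, Rhea]
2. Guard goes back to cell block A with Rhea.  [cell block A: Faye, Hana, Lev, Rhea | cell block B: Cato]
3. Guard goes to cell block B with Hana and Rhea.  [cell block A: Faye, Lev | cell block B: Cato, Hana, Rhea]
4. Guard goes back to cell block A with Rhea.  [cell block A: Faye, Lev, Rhea | cell block B: Cato, Hana]
5. Guard goes to cell block B with Faye and Lev.  [cell block A: Rhea | cell block B: Cato, Faye, Hana, Lev]
6. Guard goes back to cell block A with Cato.  [cell block A: Cato, Rhea | cell block B: Faye, Hana, Lev]
7. Guard goes to cell block B with Cato and Rhea.  [cell block A: — | cell block B: Cato, Faye, Hana, Lev, Rhea]

Yes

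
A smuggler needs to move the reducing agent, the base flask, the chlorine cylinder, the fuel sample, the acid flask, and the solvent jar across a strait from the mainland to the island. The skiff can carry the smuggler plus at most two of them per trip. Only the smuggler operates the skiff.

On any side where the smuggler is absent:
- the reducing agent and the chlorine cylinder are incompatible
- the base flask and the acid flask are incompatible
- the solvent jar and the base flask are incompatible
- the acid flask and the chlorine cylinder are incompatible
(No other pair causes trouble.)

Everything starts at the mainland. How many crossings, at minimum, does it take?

Counting alone: the smuggler can take at most 2 across per trip to the island, so moving all 6 needs at least 3 loaded trips out, with a return between consecutive ones — at least 5 crossings.
The safety rule pushes this higher. Following every safe sequence of crossings, the most of the 6 that can be at the island as the skiff arrives there on crossing 5 is 5 — never all 6.
So no plan with fewer than 7 crossings exists, and this one achieves 7:
1. Smuggler goes to the island with the base flask and the chlorine cylinder.  [the mainland: the acid flask, the fuel sample, the reducing agent, the solvent jar | the island: the base flask, the chlorine cylinder]
2. Smuggler goes back to the mainland alone.  [the mainland: the acid flask, the fuel sample, the reducing agent, the solvent jar | the island: the base flask, the chlorine cylinder]
3. Smuggler goes to the island with the fuel sample and the reducing agent.  [the mainland: the acid flask, the solvent jar | the island: the base flask, the chlorine cylinder, the fuel sample, the reducing agent]
4. Smuggler goes back to the mainland with the chlorine cylinder.  [the mainland: the acid flask, the chlorine cylinder, the solvent jar | the island: the base flask, the fuel sample, the reducing agent]
5. Smuggler goes to the island with the acid flask and the solvent jar.  [the mainland: the chlorine cylinder | the island: the acid flask, the base flask, the fuel sample, the reducing agent, the solvent jar]
6. Smuggler goes back to the mainland with the base flask.  [the mainland: the base flask, the chlorine cylinder | the island: the acid flask, the fuel sample, the reducing agent, the solvent jar]
7. Smuggler goes to the island with the base flask and the chlorine cylinder.  [the mainland: — | the island: the acid flask, the base flask, the chlorine cylinder, the fuel sample, the reducing agent, the solvent jar]

7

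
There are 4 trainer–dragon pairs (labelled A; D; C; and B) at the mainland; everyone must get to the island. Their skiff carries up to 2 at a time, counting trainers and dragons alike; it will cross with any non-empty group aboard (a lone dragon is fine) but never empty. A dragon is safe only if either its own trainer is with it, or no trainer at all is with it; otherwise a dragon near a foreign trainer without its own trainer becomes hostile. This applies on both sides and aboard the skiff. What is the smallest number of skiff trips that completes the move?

Following every safe sequence of crossings from the start, the most of the 8 that can be at the island as the skiff arrives there on crossings 1, 3, 5 is 2, 3, 4 respectively; the best ever achieved is 4 of 8.
From crossing 7 on, no configuration arises that was not already reachable earlier: only 44 distinct safe configurations (who is on which side, and where the skiff is) can ever be reached, none of them has everyone across, and every continuation just revisits them. So no valid plan exists.

impossible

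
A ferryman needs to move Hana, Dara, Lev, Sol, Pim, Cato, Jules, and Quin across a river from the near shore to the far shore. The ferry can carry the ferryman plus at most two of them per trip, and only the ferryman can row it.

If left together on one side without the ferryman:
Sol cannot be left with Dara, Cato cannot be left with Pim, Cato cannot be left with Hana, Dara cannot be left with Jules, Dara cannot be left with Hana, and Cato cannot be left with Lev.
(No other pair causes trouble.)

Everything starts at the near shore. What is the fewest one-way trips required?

9

Counting alone: the ferryman can take at most 2 across per trip to the far shore, so moving all 8 needs at least 4 loaded trips out, with a return between consecutive ones — at least 7 crossings.
The safety rule pushes this higher. Following every safe sequence of crossings, the most of the 8 that can be at the far shore as the ferry arrives there on crossing 7 is 6 — never all 8.
So no plan with fewer than 9 crossings exists, and this one achieves 9:
1. Ferryman goes to the far shore with Cato and Dara.  [the near shore: Hana, Jules, Lev, Pim, Quin, Sol | the far shore: Cato, Dara]
2. Ferryman goes back to the near shore alone.  [the near shore: Hana, Jules, Lev, Pim, Quin, Sol | the far shore: Cato, Dara]
3. Ferryman goes to the far shore with Lev and Pim.  [the near shore: Hana, Jules, Quin, Sol | the far shore: Cato, Dara, Lev, Pim]
4. Ferryman goes back to the near shore with Cato.  [the near shore: Cato, Hana, Jules, Quin, Sol | the far shore: Dara, Lev, Pim]
5. Ferryman goes to the far shore with Hana and Sol.  [the near shore: Cato, Jules, Quin | the far shore: Dara, Hana, Lev, Pim, Sol]
6. Ferryman goes back to the near shore with Dara.  [the near shore: Cato, Dara, Jules, Quin | the far shore: Hana, Lev, Pim, Sol]
7. Ferryman goes to the far shore with Jules and Quin.  [the near shore: Cato, Dara | the far shore: Hana, Jules, Lev, Pim, Quin, Sol]
8. Ferryman goes back to the near shore alone.  [the near shore: Cato, Dara | the far shore: Hana, Jules, Lev, Pim, Quin, Sol]
9. Ferryman goes to the far shore with Cato and Dara.  [the near shore: — | the far shore: Cato, Dara, Hana, Jules, Lev, Pim, Quin, Sol]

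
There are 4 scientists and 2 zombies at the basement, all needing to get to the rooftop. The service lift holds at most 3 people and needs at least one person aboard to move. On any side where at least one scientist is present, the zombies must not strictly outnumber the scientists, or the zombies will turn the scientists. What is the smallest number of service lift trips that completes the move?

Counting alone: each trip to the rooftop takes at most 3 across and each return brings at least 1 back, so after t trips out (and t−1 returns) at most 3t − (t−1) of the 6 are across; that first reaches 6 at t = 3, so at least 5 crossings are needed.
The plan below uses exactly 5 crossings, so it is optimal:
1. 2 zombies → the rooftop.  (the basement: 4S 0Z; the rooftop: 0S 2Z)
2. 1 zombie ← the basement.  (the basement: 4S 1Z; the rooftop: 0S 1Z)
3. 2 scientists and 1 zombie → the rooftop.  (the basement: 2S 0Z; the rooftop: 2S 2Z)
4. 1 zombie ← the basement.  (the basement: 2S 1Z; the rooftop: 2S 1Z)
5. 2 scientists and 1 zombie → the rooftop.  (the basement: 0S 0Z; the rooftop: 4S 2Z)

5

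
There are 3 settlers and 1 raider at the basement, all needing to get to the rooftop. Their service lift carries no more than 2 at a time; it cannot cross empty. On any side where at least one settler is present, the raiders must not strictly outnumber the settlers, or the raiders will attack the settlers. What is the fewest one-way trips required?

5

Counting alone: each trip to the rooftop takes at most 2 across and each return brings at least 1 back, so after t trips out (and t−1 returns) at most 2t − (t−1) of the 4 are across; that first reaches 4 at t = 3, so at least 5 crossings are needed.
The plan below uses exactly 5 crossings, so it is optimal:
1. 1 settler and 1 raider → the rooftop.  (the basement: 2S 0R; the rooftop: 1S 1R)
2. 1 raider ← the basement.  (the basement: 2S 1R; the rooftop: 1S 0R)
3. 1 settler and 1 raider → the rooftop.  (the basement: 1S 0R; the rooftop: 2S 1R)
4. 1 raider ← the basement.  (the basement: 1S 1R; the rooftop: 2S 0R)
5. 1 settler and 1 raider → the rooftop.  (the basement: 0S 0R; the rooftop: 3S 1R)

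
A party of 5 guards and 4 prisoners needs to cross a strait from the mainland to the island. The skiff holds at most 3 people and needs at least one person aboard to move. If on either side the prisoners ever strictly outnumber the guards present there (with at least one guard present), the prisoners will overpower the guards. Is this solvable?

1. 3 prisoners → the island.  (the mainland: 5G 1P; the island: 0G 3P)
2. 1 prisoner ← the mainland.  (the mainland: 5G 2P; the island: 0G 2P)
3. 3 guards → the island.  (the mainland: 2G 2P; the island: 3G 2P)
4. 1 guard ← the mainland.  (the mainland: 3G 2P; the island: 2G 2P)
5. 2 guards and 1 prisoner → the island.  (the mainland: 1G 1P; the island: 4G 3P)
6. 1 guard ← the mainland.  (the mainland: 2G 1P; the island: 3G 3P)
7. 2 guards and 1 prisoner → the island.  (the mainland: 0G 0P; the island: 5G 4P)

Yes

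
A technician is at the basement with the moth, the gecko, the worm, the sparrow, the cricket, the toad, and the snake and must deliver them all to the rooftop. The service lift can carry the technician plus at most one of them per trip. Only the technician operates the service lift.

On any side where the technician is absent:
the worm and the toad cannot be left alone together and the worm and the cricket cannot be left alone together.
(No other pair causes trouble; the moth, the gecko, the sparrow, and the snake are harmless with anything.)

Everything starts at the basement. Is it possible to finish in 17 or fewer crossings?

Yes — this plan uses 15 crossings (≤ 17):
1. Technician goes to the rooftop with the worm.
2. Technician goes back to the basement alone.
3. Technician goes to the rooftop with the moth.
4. Technician goes back to the basement alone.
5. Technician goes to the rooftop with the gecko.
6. Technician goes back to the basement alone.
7. Technician goes to the rooftop with the sparrow.
8. Technician goes back to the basement alone.
9. Technician goes to the rooftop with the cricket.
10. Technician goes back to the basement with the worm.
11. Technician goes to the rooftop with the toad.
12. Technician goes back to the basement alone.
13. Technician goes to the rooftop with the snake.
14. Technician goes back to the basement alone.
15. Technician goes to the rooftop with the worm.

Yes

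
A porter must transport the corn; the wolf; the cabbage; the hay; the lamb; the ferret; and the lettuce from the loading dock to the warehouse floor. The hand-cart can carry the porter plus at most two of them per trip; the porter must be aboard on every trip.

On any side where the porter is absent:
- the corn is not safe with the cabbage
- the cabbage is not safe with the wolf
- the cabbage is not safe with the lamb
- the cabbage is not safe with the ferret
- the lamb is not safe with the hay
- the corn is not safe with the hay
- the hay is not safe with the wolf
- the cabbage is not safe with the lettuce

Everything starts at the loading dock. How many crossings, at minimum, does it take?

Counting alone: the porter can take at most 2 across per trip to the warehouse floor, so moving all 7 needs at least 4 loaded trips out, with a return between consecutive ones — at least 7 crossings.
The safety rule pushes this higher. Following every safe sequence of crossings, the most of the 7 that can be at the warehouse floor as the hand-cart arrives there on crossing 7 is 5 — never all 7.
So no plan with fewer than 9 crossings exists, and this one achieves 9:
1. Porter goes to the warehouse floor with the cabbage and the hay.  [the loading dock: the corn, the ferret, the lamb, the lettuce, the wolf | the warehouse floor: the cabbage, the hay]
2. Porter goes back to the loading dock alone.  [the loading dock: the corn, the ferret, the lamb, the lettuce, the wolf | the warehouse floor: the cabbage, the hay]
3. Porter goes to the warehouse floor with the corn and the wolf.  [the loading dock: the ferret, the lamb, the lettuce | the warehouse floor: the cabbage, the corn, the hay, the wolf]
4. Porter goes back to the loading dock with the cabbage and the hay.  [the loading dock: the cabbage, the ferret, the hay, the lamb, the lettuce | the warehouse floor: the corn, the wolf]
5. Porter goes to the warehouse floor with the cabbage and the lamb.  [the loading dock: the ferret, the hay, the lettuce | the warehouse floor: the cabbage, the corn, the lamb, the wolf]
6. Porter goes back to the loading dock with the cabbage.  [the loading dock: the cabbage, the ferret, the hay, the lettuce | the warehouse floor: the corn, the lamb, the wolf]
7. Porter goes to the warehouse floor with the ferret and the lettuce.  [the loading dock: the cabbage, the hay | the warehouse floor: the corn, the ferret, the lamb, the lettuce, the wolf]
8. Porter goes back to the loading dock alone.  [the loading dock: the cabbage, the hay | the warehouse floor: the corn, the ferret, the lamb, the lettuce, the wolf]
9. Porter goes to the warehouse floor with the cabbage and the hay.  [the loading dock: — | the warehouse floor: the cabbage, the corn, the ferret, the hay, the lamb, the lettuce, the wolf]

9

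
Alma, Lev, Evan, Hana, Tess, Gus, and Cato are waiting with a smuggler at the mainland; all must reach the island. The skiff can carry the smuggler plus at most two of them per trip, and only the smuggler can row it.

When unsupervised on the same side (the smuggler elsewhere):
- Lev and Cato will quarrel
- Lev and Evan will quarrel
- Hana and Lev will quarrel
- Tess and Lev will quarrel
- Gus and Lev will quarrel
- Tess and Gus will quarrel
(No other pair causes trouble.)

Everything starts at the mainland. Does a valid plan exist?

1. Smuggler goes to the island with Lev and Tess.
2. Smuggler goes back to the mainland with Lev.
3. Smuggler goes to the island with Alma and Lev.
4. Smuggler goes back to the mainland with Lev.
5. Smuggler goes to the island with Evan and Lev.
6. Smuggler goes back to the mainland with Lev.
7. Smuggler goes to the island with Hana and Lev.
8. Smuggler goes back to the mainland with Lev.
9. Smuggler goes to the island with Cato and Lev.
10. Smuggler goes back to the mainland with Lev.
11. Smuggler goes to the island with Gus and Lev.

Yes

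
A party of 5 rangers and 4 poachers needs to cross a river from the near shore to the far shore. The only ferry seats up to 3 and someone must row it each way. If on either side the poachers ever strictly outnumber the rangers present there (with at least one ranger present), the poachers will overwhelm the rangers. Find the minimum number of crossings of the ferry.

7

Counting alone: each trip to the far shore takes at most 3 across and each return brings at least 1 back, so after t trips out (and t−1 returns) at most 3t − (t−1) of the 9 are across; that first reaches 9 at t = 4, so at least 7 crossings are needed.
The plan below uses exactly 7 crossings, so it is optimal:
1. 3 poachers → the far shore.  (the near shore: 5R 1P; the far shore: 0R 3P)
2. 1 poacher ← the near shore.  (the near shore: 5R 2P; the far shore: 0R 2P)
3. 3 rangers → the far shore.  (the near shore: 2R 2P; the far shore: 3R 2P)
4. 1 ranger ← the near shore.  (the near shore: 3R 2P; the far shore: 2R 2P)
5. 2 rangers and 1 poacher → the far shore.  (the near shore: 1R 1P; the far shore: 4R 3P)
6. 1 ranger ← the near shore.  (the near shore: 2R 1P; the far shore: 3R 3P)
7. 2 rangers and 1 poacher → the far shore.  (the near shore: 0R 0P; the far shore: 5R 4P)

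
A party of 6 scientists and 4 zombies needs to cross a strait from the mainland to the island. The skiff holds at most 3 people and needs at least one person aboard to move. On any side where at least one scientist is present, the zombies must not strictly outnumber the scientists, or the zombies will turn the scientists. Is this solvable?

1. 2 zombies → the island.  (the mainland: 6S 2Z; the island: 0S 2Z)
2. 1 zombie ← the mainland.  (the mainland: 6S 3Z; the island: 0S 1Z)
3. 3 zombies → the island.  (the mainland: 6S 0Z; the island: 0S 4Z)
4. 1 zombie ← the mainland.  (the mainland: 6S 1Z; the island: 0S 3Z)
5. 3 scientists → the island.  (the mainland: 3S 1Z; the island: 3S 3Z)
6. 1 zombie ← the mainland.  (the mainland: 3S 2Z; the island: 3S 2Z)
7. 1 scientist and 2 zombies → the island.  (the mainland: 2S 0Z; the island: 4S 4Z)
8. 1 zombie ← the mainland.  (the mainland: 2S 1Z; the island: 4S 3Z)
9. 2 scientists and 1 zombie → the island.  (the mainland: 0S 0Z; the island: 6S 4Z)

Yes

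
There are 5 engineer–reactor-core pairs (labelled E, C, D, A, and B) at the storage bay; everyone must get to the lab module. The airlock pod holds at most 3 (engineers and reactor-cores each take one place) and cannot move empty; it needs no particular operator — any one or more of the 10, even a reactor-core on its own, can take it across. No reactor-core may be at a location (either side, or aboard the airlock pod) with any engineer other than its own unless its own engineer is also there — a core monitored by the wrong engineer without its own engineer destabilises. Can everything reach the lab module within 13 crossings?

Yes

Yes — this plan uses 11 crossings (≤ 13):
1. engineer E and reactor-core E cross → the lab module.
2. engineer E crosses ← the storage bay.
3. reactor-core A, reactor-core C, and reactor-core D cross → the lab module.
4. reactor-core E crosses ← the storage bay.
5. engineer A, engineer C, and engineer D cross → the lab module.
6. engineer C and reactor-core C cross ← the storage bay.
7. engineer B, engineer C, and engineer E cross → the lab module.
8. reactor-core D crosses ← the storage bay.
9. reactor-core C and reactor-core E cross → the lab module.
10. reactor-core E crosses ← the storage bay.
11. reactor-core B, reactor-core D, and reactor-core E cross → the lab module.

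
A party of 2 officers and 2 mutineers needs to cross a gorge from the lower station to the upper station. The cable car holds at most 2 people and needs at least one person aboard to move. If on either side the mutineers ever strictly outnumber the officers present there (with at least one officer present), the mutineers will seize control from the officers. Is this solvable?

Yes

1. 2 mutineers → the upper station.  (the lower station: 2O 0M; the upper station: 0O 2M)
2. 1 mutineer ← the lower station.  (the lower station: 2O 1M; the upper station: 0O 1M)
3. 2 officers → the upper station.  (the lower station: 0O 1M; the upper station: 2O 1M)
4. 1 mutineer ← the lower station.  (the lower station: 0O 2M; the upper station: 2O 0M)
5. 2 mutineers → the upper station.  (the lower station: 0O 0M; the upper station: 2O 2M)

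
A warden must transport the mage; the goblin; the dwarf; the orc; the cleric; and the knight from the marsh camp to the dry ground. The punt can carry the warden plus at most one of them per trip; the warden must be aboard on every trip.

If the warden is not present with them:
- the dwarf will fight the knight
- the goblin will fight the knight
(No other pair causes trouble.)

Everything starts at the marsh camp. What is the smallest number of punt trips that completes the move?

Counting alone: the warden can take at most 1 across per trip to the dry ground, so moving all 6 needs at least 6 loaded trips out, with a return between consecutive ones — at least 11 crossings.
The safety rule pushes this higher. Following every safe sequence of crossings, the most of the 6 that can be at the dry ground as the punt arrives there on crossing 11 is 5 — never all 6.
So no plan with fewer than 13 crossings exists, and this one achieves 13:
1. Warden goes to the dry ground with the knight.  [the marsh camp: the cleric, the dwarf, the goblin, the mage, the orc | the dry ground: the knight]
2. Warden goes back to the marsh camp alone.  [the marsh camp: the cleric, the dwarf, the goblin, the mage, the orc | the dry ground: the knight]
3. Warden goes to the dry ground with the mage.  [the marsh camp: the cleric, the dwarf, the goblin, the orc | the dry ground: the knight, the mage]
4. Warden goes back to the marsh camp alone.  [the marsh camp: the cleric, the dwarf, the goblin, the orc | the dry ground: the knight, the mage]
5. Warden goes to the dry ground with the goblin.  [the marsh camp: the cleric, the dwarf, the orc | the dry ground: the goblin, the knight, the mage]
6. Warden goes back to the marsh camp with the knight.  [the marsh camp: the cleric, the dwarf, the knight, the orc | the dry ground: the goblin, the mage]
7. Warden goes to the dry ground with the dwarf.  [the marsh camp: the cleric, the knight, the orc | the dry ground: the dwarf, the goblin, the mage]
8. Warden goes back to the marsh camp alone.  [the marsh camp: the cleric, the knight, the orc | the dry ground: the dwarf, the goblin, the mage]
9. Warden goes to the dry ground with the orc.  [the marsh camp: the cleric, the knight | the dry ground: the dwarf, the goblin, the mage, the orc]
10. Warden goes back to the marsh camp alone.  [the marsh camp: the cleric, the knight | the dry ground: the dwarf, the goblin, the mage, the orc]
11. Warden goes to the dry ground with the cleric.  [the marsh camp: the knight | the dry ground: the cleric, the dwarf, the goblin, the mage, the orc]
12. Warden goes back to the marsh camp alone.  [the marsh camp: the knight | the dry ground: the cleric, the dwarf, the goblin, the mage, the orc]
13. Warden goes to the dry ground with the knight.  [the marsh camp: — | the dry ground: the cleric, the dwarf, the goblin, the knight, the mage, the orc]

13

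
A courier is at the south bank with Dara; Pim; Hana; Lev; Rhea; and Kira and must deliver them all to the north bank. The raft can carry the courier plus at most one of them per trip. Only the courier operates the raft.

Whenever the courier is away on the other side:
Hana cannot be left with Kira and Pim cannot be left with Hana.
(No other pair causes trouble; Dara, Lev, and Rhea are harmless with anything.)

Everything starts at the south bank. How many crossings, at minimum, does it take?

Counting alone: the courier can take at most 1 across per trip to the north bank, so moving all 6 needs at least 6 loaded trips out, with a return between consecutive ones — at least 11 crossings.
The safety rule pushes this higher. Following every safe sequence of crossings, the most of the 6 that can be at the north bank as the raft arrives there on crossing 11 is 5 — never all 6.
So no plan with fewer than 13 crossings exists, and this one achieves 13:
1. Courier goes to the north bank with Hana.  [the south bank: Dara, Kira, Lev, Pim, Rhea | the north bank: Hana]
2. Courier goes back to the south bank alone.  [the south bank: Dara, Kira, Lev, Pim, Rhea | the north bank: Hana]
3. Courier goes to the north bank with Dara.  [the south bank: Kira, Lev, Pim, Rhea | the north bank: Dara, Hana]
4. Courier goes back to the south bank alone.  [the south bank: Kira, Lev, Pim, Rhea | the north bank: Dara, Hana]
5. Courier goes to the north bank with Pim.  [the south bank: Kira, Lev, Rhea | the north bank: Dara, Hana, Pim]
6. Courier goes back to the south bank with Hana.  [the south bank: Hana, Kira, Lev, Rhea | the north bank: Dara, Pim]
7. Courier goes to the north bank with Kira.  [the south bank: Hana, Lev, Rhea | the north bank: Dara, Kira, Pim]
8. Courier goes back to the south bank alone.  [the south bank: Hana, Lev, Rhea | the north bank: Dara, Kira, Pim]
9. Courier goes to the north bank with Lev.  [the south bank: Hana, Rhea | the north bank: Dara, Kira, Lev, Pim]
10. Courier goes back to the south bank alone.  [the south bank: Hana, Rhea | the north bank: Dara, Kira, Lev, Pim]
11. Courier goes to the north bank with Rhea.  [the south bank: Hana | the north bank: Dara, Kira, Lev, Pim, Rhea]
12. Courier goes back to the south bank alone.  [the south bank: Hana | the north bank: Dara, Kira, Lev, Pim, Rhea]
13. Courier goes to the north bank with Hana.  [the south bank: — | the north bank: Dara, Hana, Kira, Lev, Pim, Rhea]

13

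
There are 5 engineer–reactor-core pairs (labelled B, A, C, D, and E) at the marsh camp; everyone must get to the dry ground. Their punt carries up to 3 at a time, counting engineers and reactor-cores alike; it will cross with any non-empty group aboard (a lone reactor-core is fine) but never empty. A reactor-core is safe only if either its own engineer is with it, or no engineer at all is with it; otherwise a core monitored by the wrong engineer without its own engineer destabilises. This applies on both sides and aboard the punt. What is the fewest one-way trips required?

Counting alone: each trip to the dry ground takes at most 3 across and each return brings at least 1 back, so after t trips out (and t−1 returns) at most 3t − (t−1) of the 10 are across; that first reaches 10 at t = 5, so at least 9 crossings are needed.
The safety rule pushes this higher. Following every safe sequence of crossings, the most of the 10 that can be at the dry ground as the punt arrives there on crossing 9 is 9 — never all 10.
So no plan with fewer than 11 crossings exists, and this one achieves 11:
1. engineer B and reactor-core B cross → the dry ground.
2. engineer B crosses ← the marsh camp.
3. reactor-core A, reactor-core C, and reactor-core D cross → the dry ground.
4. reactor-core B crosses ← the marsh camp.
5. engineer A, engineer C, and engineer D cross → the dry ground.
6. engineer A and reactor-core A cross ← the marsh camp.
7. engineer A, engineer B, and engineer E cross → the dry ground.
8. reactor-core C crosses ← the marsh camp.
9. reactor-core A and reactor-core B cross → the dry ground.
10. reactor-core B crosses ← the marsh camp.
11. reactor-core B, reactor-core C, and reactor-core E cross → the dry ground.

11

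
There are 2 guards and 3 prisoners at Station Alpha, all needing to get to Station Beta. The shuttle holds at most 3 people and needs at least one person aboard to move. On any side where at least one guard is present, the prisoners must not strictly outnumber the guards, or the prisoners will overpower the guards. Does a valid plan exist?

No

The prisoners already outnumber the guards at Station Alpha before anyone moves, so the starting position itself is disallowed.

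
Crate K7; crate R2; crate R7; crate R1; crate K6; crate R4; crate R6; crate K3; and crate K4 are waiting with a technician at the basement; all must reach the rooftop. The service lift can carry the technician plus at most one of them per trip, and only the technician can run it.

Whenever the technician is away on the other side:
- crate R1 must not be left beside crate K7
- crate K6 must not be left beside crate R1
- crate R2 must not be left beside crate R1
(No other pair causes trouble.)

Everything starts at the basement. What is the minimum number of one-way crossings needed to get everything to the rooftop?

impossible

Following every safe sequence of crossings from the start, the most of the 9 that can be at the rooftop as the service lift arrives there on crossings 1, 3, 5, 7, 9, 11, 13 is 1, 2, 3, 4, 5, 6, 7 respectively; the best ever achieved is 7 of 9.
From crossing 15 on, no configuration arises that was not already reachable earlier: only 288 distinct safe configurations (who is on which side, and where the service lift is) can ever be reached, none of them has everyone across, and every continuation just revisits them. So no valid plan exists.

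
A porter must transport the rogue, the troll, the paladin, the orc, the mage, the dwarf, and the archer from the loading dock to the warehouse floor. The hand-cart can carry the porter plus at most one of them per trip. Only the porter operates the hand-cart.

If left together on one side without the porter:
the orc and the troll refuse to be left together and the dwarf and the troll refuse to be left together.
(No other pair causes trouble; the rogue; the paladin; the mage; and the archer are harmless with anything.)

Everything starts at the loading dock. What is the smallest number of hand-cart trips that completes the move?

15

Counting alone: the porter can take at most 1 across per trip to the warehouse floor, so moving all 7 needs at least 7 loaded trips out, with a return between consecutive ones — at least 13 crossings.
The safety rule pushes this higher. Following every safe sequence of crossings, the most of the 7 that can be at the warehouse floor as the hand-cart arrives there on crossing 13 is 6 — never all 7.
So no plan with fewer than 15 crossings exists, and this one achieves 15:
1. Porter goes to the warehouse floor with the troll.
2. Porter goes back to the loading dock alone.
3. Porter goes to the warehouse floor with the rogue.
4. Porter goes back to the loading dock alone.
5. Porter goes to the warehouse floor with the paladin.
6. Porter goes back to the loading dock alone.
7. Porter goes to the warehouse floor with the orc.
8. Porter goes back to the loading dock with the troll.
9. Porter goes to the warehouse floor with the dwarf.
10. Porter goes back to the loading dock alone.
11. Porter goes to the warehouse floor with the mage.
12. Porter goes back to the loading dock alone.
13. Porter goes to the warehouse floor with the archer.
14. Porter goes back to the loading dock alone.
15. Porter goes to the warehouse floor with the troll.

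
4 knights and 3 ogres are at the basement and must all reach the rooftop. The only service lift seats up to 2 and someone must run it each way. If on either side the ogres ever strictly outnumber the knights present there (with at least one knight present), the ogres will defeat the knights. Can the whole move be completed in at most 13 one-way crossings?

Yes

Yes — this plan uses 11 crossings (≤ 13):
1. 2 ogres → the rooftop.  (the basement: 4K 1O; the rooftop: 0K 2O)
2. 1 ogre ← the basement.  (the basement: 4K 2O; the rooftop: 0K 1O)
3. 2 ogres → the rooftop.  (the basement: 4K 0O; the rooftop: 0K 3O)
4. 1 ogre ← the basement.  (the basement: 4K 1O; the rooftop: 0K 2O)
5. 2 knights → the rooftop.  (the basement: 2K 1O; the rooftop: 2K 2O)
6. 1 ogre ← the basement.  (the basement: 2K 2O; the rooftop: 2K 1O)
7. 1 knight and 1 ogre → the rooftop.  (the basement: 1K 1O; the rooftop: 3K 2O)
8. 1 knight ← the basement.  (the basement: 2K 1O; the rooftop: 2K 2O)
9. 1 knight and 1 ogre → the rooftop.  (the basement: 1K 0O; the rooftop: 3K 3O)
10. 1 ogre ← the basement.  (the basement: 1K 1O; the rooftop: 3K 2O)
11. 1 knight and 1 ogre → the rooftop.  (the basement: 0K 0O; the rooftop: 4K 3O)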